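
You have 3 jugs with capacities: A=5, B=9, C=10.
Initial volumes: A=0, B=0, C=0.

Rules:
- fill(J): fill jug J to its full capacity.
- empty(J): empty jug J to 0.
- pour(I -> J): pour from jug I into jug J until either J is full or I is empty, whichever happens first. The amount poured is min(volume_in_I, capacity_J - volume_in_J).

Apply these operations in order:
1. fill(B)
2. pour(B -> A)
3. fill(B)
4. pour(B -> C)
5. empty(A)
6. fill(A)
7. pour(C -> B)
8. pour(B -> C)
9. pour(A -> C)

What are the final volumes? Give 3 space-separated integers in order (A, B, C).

Step 1: fill(B) -> (A=0 B=9 C=0)
Step 2: pour(B -> A) -> (A=5 B=4 C=0)
Step 3: fill(B) -> (A=5 B=9 C=0)
Step 4: pour(B -> C) -> (A=5 B=0 C=9)
Step 5: empty(A) -> (A=0 B=0 C=9)
Step 6: fill(A) -> (A=5 B=0 C=9)
Step 7: pour(C -> B) -> (A=5 B=9 C=0)
Step 8: pour(B -> C) -> (A=5 B=0 C=9)
Step 9: pour(A -> C) -> (A=4 B=0 C=10)

Answer: 4 0 10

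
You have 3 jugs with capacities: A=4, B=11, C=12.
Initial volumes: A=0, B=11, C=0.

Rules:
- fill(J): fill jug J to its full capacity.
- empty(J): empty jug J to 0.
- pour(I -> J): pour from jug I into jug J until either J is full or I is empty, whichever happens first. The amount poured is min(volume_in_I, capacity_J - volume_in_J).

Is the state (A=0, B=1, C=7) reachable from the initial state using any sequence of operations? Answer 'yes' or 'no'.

BFS from (A=0, B=11, C=0):
  1. empty(B) -> (A=0 B=0 C=0)
  2. fill(C) -> (A=0 B=0 C=12)
  3. pour(C -> B) -> (A=0 B=11 C=1)
  4. pour(B -> A) -> (A=4 B=7 C=1)
  5. empty(A) -> (A=0 B=7 C=1)
  6. pour(C -> A) -> (A=1 B=7 C=0)
  7. pour(B -> C) -> (A=1 B=0 C=7)
  8. pour(A -> B) -> (A=0 B=1 C=7)
Target reached → yes.

Answer: yes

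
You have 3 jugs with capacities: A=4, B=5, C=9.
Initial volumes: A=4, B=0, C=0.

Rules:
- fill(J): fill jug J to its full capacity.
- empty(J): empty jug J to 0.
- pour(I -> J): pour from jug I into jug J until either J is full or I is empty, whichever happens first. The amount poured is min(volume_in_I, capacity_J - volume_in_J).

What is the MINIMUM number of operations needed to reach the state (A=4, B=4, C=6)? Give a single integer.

BFS from (A=4, B=0, C=0). One shortest path:
  1. empty(A) -> (A=0 B=0 C=0)
  2. fill(B) -> (A=0 B=5 C=0)
  3. pour(B -> A) -> (A=4 B=1 C=0)
  4. pour(A -> C) -> (A=0 B=1 C=4)
  5. pour(B -> A) -> (A=1 B=0 C=4)
  6. pour(C -> B) -> (A=1 B=4 C=0)
  7. fill(C) -> (A=1 B=4 C=9)
  8. pour(C -> A) -> (A=4 B=4 C=6)
Reached target in 8 moves.

Answer: 8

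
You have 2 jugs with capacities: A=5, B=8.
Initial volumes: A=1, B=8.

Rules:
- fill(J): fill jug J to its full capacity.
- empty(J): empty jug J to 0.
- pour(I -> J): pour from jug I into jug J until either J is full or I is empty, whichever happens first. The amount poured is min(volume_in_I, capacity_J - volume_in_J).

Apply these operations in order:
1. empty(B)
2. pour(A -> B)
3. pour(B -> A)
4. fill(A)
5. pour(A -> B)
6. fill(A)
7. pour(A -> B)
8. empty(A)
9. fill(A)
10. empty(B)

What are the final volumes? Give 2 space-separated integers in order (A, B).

Step 1: empty(B) -> (A=1 B=0)
Step 2: pour(A -> B) -> (A=0 B=1)
Step 3: pour(B -> A) -> (A=1 B=0)
Step 4: fill(A) -> (A=5 B=0)
Step 5: pour(A -> B) -> (A=0 B=5)
Step 6: fill(A) -> (A=5 B=5)
Step 7: pour(A -> B) -> (A=2 B=8)
Step 8: empty(A) -> (A=0 B=8)
Step 9: fill(A) -> (A=5 B=8)
Step 10: empty(B) -> (A=5 B=0)

Answer: 5 0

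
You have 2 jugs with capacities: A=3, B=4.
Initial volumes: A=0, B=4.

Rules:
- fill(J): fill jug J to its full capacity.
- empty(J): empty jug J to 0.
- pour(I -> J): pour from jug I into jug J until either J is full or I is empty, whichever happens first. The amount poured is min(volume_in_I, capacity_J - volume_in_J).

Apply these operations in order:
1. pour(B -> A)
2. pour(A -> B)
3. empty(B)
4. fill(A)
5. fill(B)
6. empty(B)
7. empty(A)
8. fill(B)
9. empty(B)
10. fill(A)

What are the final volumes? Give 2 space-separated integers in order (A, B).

Answer: 3 0

Derivation:
Step 1: pour(B -> A) -> (A=3 B=1)
Step 2: pour(A -> B) -> (A=0 B=4)
Step 3: empty(B) -> (A=0 B=0)
Step 4: fill(A) -> (A=3 B=0)
Step 5: fill(B) -> (A=3 B=4)
Step 6: empty(B) -> (A=3 B=0)
Step 7: empty(A) -> (A=0 B=0)
Step 8: fill(B) -> (A=0 B=4)
Step 9: empty(B) -> (A=0 B=0)
Step 10: fill(A) -> (A=3 B=0)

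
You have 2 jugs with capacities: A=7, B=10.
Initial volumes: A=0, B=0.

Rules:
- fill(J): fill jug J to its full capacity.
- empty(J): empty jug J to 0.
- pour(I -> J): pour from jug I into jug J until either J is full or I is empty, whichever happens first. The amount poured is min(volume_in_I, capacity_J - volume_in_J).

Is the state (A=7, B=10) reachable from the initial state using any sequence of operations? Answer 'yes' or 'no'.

Answer: yes

Derivation:
BFS from (A=0, B=0):
  1. fill(A) -> (A=7 B=0)
  2. fill(B) -> (A=7 B=10)
Target reached → yes.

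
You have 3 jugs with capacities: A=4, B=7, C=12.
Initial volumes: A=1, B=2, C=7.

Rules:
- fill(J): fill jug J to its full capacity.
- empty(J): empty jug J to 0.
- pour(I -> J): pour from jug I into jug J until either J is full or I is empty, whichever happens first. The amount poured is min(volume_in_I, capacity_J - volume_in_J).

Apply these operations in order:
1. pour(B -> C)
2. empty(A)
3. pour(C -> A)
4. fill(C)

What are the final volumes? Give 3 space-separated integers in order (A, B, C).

Step 1: pour(B -> C) -> (A=1 B=0 C=9)
Step 2: empty(A) -> (A=0 B=0 C=9)
Step 3: pour(C -> A) -> (A=4 B=0 C=5)
Step 4: fill(C) -> (A=4 B=0 C=12)

Answer: 4 0 12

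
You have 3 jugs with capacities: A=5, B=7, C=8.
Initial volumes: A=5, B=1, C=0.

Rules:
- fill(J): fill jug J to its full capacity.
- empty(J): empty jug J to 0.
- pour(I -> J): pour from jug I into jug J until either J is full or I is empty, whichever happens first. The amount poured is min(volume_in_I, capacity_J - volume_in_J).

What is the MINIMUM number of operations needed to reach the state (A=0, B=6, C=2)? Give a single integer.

BFS from (A=5, B=1, C=0). One shortest path:
  1. empty(A) -> (A=0 B=1 C=0)
  2. pour(B -> A) -> (A=1 B=0 C=0)
  3. fill(B) -> (A=1 B=7 C=0)
  4. pour(B -> C) -> (A=1 B=0 C=7)
  5. pour(A -> B) -> (A=0 B=1 C=7)
  6. pour(C -> A) -> (A=5 B=1 C=2)
  7. pour(A -> B) -> (A=0 B=6 C=2)
Reached target in 7 moves.

Answer: 7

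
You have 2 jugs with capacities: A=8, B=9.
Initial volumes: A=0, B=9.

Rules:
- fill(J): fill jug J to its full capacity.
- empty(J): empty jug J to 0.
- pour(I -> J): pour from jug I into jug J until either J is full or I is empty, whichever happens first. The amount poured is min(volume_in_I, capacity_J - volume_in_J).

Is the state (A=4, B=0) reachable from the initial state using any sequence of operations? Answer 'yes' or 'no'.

BFS from (A=0, B=9):
  1. pour(B -> A) -> (A=8 B=1)
  2. empty(A) -> (A=0 B=1)
  3. pour(B -> A) -> (A=1 B=0)
  4. fill(B) -> (A=1 B=9)
  5. pour(B -> A) -> (A=8 B=2)
  6. empty(A) -> (A=0 B=2)
  7. pour(B -> A) -> (A=2 B=0)
  8. fill(B) -> (A=2 B=9)
  9. pour(B -> A) -> (A=8 B=3)
  10. empty(A) -> (A=0 B=3)
  11. pour(B -> A) -> (A=3 B=0)
  12. fill(B) -> (A=3 B=9)
  13. pour(B -> A) -> (A=8 B=4)
  14. empty(A) -> (A=0 B=4)
  15. pour(B -> A) -> (A=4 B=0)
Target reached → yes.

Answer: yes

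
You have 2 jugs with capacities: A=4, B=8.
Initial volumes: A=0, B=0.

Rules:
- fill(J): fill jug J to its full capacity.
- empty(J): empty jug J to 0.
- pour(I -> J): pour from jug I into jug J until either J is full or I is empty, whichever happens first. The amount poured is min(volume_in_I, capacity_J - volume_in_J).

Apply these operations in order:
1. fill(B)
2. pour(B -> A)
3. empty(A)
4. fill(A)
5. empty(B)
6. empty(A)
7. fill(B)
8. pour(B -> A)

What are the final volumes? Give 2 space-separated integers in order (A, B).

Step 1: fill(B) -> (A=0 B=8)
Step 2: pour(B -> A) -> (A=4 B=4)
Step 3: empty(A) -> (A=0 B=4)
Step 4: fill(A) -> (A=4 B=4)
Step 5: empty(B) -> (A=4 B=0)
Step 6: empty(A) -> (A=0 B=0)
Step 7: fill(B) -> (A=0 B=8)
Step 8: pour(B -> A) -> (A=4 B=4)

Answer: 4 4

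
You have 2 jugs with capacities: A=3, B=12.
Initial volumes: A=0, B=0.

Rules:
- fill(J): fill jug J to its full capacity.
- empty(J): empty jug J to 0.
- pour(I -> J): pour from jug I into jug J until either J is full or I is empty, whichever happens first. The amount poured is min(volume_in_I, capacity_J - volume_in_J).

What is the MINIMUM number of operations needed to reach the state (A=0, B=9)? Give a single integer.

BFS from (A=0, B=0). One shortest path:
  1. fill(B) -> (A=0 B=12)
  2. pour(B -> A) -> (A=3 B=9)
  3. empty(A) -> (A=0 B=9)
Reached target in 3 moves.

Answer: 3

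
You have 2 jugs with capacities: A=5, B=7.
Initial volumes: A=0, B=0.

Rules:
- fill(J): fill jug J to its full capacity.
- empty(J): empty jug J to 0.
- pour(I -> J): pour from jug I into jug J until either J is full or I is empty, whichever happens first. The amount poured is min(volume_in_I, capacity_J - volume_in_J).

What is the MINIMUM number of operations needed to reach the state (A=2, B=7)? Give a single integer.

BFS from (A=0, B=0). One shortest path:
  1. fill(B) -> (A=0 B=7)
  2. pour(B -> A) -> (A=5 B=2)
  3. empty(A) -> (A=0 B=2)
  4. pour(B -> A) -> (A=2 B=0)
  5. fill(B) -> (A=2 B=7)
Reached target in 5 moves.

Answer: 5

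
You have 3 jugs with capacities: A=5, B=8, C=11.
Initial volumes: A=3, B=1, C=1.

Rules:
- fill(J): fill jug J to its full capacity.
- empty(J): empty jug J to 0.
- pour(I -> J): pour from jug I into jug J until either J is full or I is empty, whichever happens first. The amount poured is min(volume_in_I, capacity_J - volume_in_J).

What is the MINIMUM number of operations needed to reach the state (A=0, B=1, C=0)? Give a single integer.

BFS from (A=3, B=1, C=1). One shortest path:
  1. empty(A) -> (A=0 B=1 C=1)
  2. empty(C) -> (A=0 B=1 C=0)
Reached target in 2 moves.

Answer: 2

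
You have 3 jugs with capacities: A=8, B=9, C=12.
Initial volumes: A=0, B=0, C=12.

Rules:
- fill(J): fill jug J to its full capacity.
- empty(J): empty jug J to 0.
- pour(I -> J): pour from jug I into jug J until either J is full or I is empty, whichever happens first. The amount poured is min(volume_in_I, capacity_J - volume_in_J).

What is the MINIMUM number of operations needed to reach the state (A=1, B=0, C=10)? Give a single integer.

BFS from (A=0, B=0, C=12). One shortest path:
  1. fill(A) -> (A=8 B=0 C=12)
  2. pour(A -> B) -> (A=0 B=8 C=12)
  3. pour(C -> B) -> (A=0 B=9 C=11)
  4. empty(B) -> (A=0 B=0 C=11)
  5. pour(C -> B) -> (A=0 B=9 C=2)
  6. pour(B -> A) -> (A=8 B=1 C=2)
  7. pour(A -> C) -> (A=0 B=1 C=10)
  8. pour(B -> A) -> (A=1 B=0 C=10)
Reached target in 8 moves.

Answer: 8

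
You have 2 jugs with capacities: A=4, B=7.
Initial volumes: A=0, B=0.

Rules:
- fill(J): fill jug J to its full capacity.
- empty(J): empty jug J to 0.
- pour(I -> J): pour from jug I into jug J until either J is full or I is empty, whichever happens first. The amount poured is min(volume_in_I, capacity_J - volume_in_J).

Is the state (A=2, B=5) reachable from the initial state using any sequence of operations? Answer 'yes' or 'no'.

BFS explored all 22 reachable states.
Reachable set includes: (0,0), (0,1), (0,2), (0,3), (0,4), (0,5), (0,6), (0,7), (1,0), (1,7), (2,0), (2,7) ...
Target (A=2, B=5) not in reachable set → no.

Answer: no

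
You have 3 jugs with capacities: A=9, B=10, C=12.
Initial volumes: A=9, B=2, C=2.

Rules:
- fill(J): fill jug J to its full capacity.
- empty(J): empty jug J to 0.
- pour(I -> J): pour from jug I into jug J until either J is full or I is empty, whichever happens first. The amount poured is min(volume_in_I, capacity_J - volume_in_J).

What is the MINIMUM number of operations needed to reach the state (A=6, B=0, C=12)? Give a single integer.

Answer: 5

Derivation:
BFS from (A=9, B=2, C=2). One shortest path:
  1. empty(B) -> (A=9 B=0 C=2)
  2. empty(C) -> (A=9 B=0 C=0)
  3. pour(A -> C) -> (A=0 B=0 C=9)
  4. fill(A) -> (A=9 B=0 C=9)
  5. pour(A -> C) -> (A=6 B=0 C=12)
Reached target in 5 moves.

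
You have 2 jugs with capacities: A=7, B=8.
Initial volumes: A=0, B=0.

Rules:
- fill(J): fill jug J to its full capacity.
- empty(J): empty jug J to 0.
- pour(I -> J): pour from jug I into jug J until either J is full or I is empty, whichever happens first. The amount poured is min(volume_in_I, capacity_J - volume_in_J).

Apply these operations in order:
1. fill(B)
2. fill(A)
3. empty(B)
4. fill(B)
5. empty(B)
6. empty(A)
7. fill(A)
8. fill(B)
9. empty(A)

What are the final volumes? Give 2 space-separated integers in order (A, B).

Step 1: fill(B) -> (A=0 B=8)
Step 2: fill(A) -> (A=7 B=8)
Step 3: empty(B) -> (A=7 B=0)
Step 4: fill(B) -> (A=7 B=8)
Step 5: empty(B) -> (A=7 B=0)
Step 6: empty(A) -> (A=0 B=0)
Step 7: fill(A) -> (A=7 B=0)
Step 8: fill(B) -> (A=7 B=8)
Step 9: empty(A) -> (A=0 B=8)

Answer: 0 8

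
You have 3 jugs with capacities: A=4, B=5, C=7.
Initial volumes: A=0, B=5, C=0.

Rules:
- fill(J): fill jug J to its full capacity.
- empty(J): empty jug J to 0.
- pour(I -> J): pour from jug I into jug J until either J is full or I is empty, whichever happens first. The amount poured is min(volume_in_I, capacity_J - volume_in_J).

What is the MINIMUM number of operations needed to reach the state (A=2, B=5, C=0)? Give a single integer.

Answer: 4

Derivation:
BFS from (A=0, B=5, C=0). One shortest path:
  1. empty(B) -> (A=0 B=0 C=0)
  2. fill(C) -> (A=0 B=0 C=7)
  3. pour(C -> B) -> (A=0 B=5 C=2)
  4. pour(C -> A) -> (A=2 B=5 C=0)
Reached target in 4 moves.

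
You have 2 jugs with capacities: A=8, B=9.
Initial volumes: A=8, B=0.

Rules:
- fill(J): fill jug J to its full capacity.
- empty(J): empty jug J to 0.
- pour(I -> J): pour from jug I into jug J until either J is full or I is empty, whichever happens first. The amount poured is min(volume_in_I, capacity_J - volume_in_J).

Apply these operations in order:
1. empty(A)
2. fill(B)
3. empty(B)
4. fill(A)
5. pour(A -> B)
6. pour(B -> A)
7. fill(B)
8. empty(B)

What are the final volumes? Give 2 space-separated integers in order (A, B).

Step 1: empty(A) -> (A=0 B=0)
Step 2: fill(B) -> (A=0 B=9)
Step 3: empty(B) -> (A=0 B=0)
Step 4: fill(A) -> (A=8 B=0)
Step 5: pour(A -> B) -> (A=0 B=8)
Step 6: pour(B -> A) -> (A=8 B=0)
Step 7: fill(B) -> (A=8 B=9)
Step 8: empty(B) -> (A=8 B=0)

Answer: 8 0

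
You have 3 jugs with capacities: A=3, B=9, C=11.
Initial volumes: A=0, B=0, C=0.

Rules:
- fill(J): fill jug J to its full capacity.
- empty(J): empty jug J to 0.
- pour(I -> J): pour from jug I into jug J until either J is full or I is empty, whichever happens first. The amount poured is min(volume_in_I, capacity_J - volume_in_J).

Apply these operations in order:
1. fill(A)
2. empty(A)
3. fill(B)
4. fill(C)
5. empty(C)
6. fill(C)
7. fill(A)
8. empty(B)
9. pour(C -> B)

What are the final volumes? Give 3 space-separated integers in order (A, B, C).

Step 1: fill(A) -> (A=3 B=0 C=0)
Step 2: empty(A) -> (A=0 B=0 C=0)
Step 3: fill(B) -> (A=0 B=9 C=0)
Step 4: fill(C) -> (A=0 B=9 C=11)
Step 5: empty(C) -> (A=0 B=9 C=0)
Step 6: fill(C) -> (A=0 B=9 C=11)
Step 7: fill(A) -> (A=3 B=9 C=11)
Step 8: empty(B) -> (A=3 B=0 C=11)
Step 9: pour(C -> B) -> (A=3 B=9 C=2)

Answer: 3 9 2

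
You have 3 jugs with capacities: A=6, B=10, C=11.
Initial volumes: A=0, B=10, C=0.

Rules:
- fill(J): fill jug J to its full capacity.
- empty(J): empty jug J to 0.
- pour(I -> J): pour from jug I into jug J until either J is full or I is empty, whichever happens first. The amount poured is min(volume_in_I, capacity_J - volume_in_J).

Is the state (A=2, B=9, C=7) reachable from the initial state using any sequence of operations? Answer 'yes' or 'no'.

Answer: no

Derivation:
BFS explored all 474 reachable states.
Reachable set includes: (0,0,0), (0,0,1), (0,0,2), (0,0,3), (0,0,4), (0,0,5), (0,0,6), (0,0,7), (0,0,8), (0,0,9), (0,0,10), (0,0,11) ...
Target (A=2, B=9, C=7) not in reachable set → no.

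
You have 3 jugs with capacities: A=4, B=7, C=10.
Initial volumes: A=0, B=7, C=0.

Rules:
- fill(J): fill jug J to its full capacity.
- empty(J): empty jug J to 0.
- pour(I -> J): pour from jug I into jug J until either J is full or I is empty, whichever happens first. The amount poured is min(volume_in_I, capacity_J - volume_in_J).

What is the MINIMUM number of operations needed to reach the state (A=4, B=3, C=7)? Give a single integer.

Answer: 3

Derivation:
BFS from (A=0, B=7, C=0). One shortest path:
  1. pour(B -> C) -> (A=0 B=0 C=7)
  2. fill(B) -> (A=0 B=7 C=7)
  3. pour(B -> A) -> (A=4 B=3 C=7)
Reached target in 3 moves.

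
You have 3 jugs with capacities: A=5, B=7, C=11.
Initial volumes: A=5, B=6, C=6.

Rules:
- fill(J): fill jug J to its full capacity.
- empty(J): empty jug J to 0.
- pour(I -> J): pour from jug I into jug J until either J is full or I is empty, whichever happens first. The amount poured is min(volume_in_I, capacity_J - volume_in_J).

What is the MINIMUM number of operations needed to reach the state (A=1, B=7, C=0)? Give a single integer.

BFS from (A=5, B=6, C=6). One shortest path:
  1. empty(A) -> (A=0 B=6 C=6)
  2. fill(B) -> (A=0 B=7 C=6)
  3. pour(C -> A) -> (A=5 B=7 C=1)
  4. empty(A) -> (A=0 B=7 C=1)
  5. pour(C -> A) -> (A=1 B=7 C=0)
Reached target in 5 moves.

Answer: 5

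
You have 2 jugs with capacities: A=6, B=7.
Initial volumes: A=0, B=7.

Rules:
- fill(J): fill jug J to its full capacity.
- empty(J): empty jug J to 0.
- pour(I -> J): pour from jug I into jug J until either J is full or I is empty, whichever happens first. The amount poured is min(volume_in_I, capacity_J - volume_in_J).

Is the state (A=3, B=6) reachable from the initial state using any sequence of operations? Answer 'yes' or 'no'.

BFS explored all 26 reachable states.
Reachable set includes: (0,0), (0,1), (0,2), (0,3), (0,4), (0,5), (0,6), (0,7), (1,0), (1,7), (2,0), (2,7) ...
Target (A=3, B=6) not in reachable set → no.

Answer: no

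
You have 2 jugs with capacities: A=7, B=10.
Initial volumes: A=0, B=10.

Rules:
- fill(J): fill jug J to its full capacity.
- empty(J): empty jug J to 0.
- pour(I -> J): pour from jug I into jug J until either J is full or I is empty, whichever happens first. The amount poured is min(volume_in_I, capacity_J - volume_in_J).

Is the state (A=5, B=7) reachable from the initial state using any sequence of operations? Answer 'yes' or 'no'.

Answer: no

Derivation:
BFS explored all 34 reachable states.
Reachable set includes: (0,0), (0,1), (0,2), (0,3), (0,4), (0,5), (0,6), (0,7), (0,8), (0,9), (0,10), (1,0) ...
Target (A=5, B=7) not in reachable set → no.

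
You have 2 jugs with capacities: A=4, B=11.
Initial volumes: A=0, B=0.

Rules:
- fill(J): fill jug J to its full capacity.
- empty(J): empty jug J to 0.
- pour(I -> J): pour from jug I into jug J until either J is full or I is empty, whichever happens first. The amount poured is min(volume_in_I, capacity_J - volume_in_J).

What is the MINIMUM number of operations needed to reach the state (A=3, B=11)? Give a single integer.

Answer: 7

Derivation:
BFS from (A=0, B=0). One shortest path:
  1. fill(B) -> (A=0 B=11)
  2. pour(B -> A) -> (A=4 B=7)
  3. empty(A) -> (A=0 B=7)
  4. pour(B -> A) -> (A=4 B=3)
  5. empty(A) -> (A=0 B=3)
  6. pour(B -> A) -> (A=3 B=0)
  7. fill(B) -> (A=3 B=11)
Reached target in 7 moves.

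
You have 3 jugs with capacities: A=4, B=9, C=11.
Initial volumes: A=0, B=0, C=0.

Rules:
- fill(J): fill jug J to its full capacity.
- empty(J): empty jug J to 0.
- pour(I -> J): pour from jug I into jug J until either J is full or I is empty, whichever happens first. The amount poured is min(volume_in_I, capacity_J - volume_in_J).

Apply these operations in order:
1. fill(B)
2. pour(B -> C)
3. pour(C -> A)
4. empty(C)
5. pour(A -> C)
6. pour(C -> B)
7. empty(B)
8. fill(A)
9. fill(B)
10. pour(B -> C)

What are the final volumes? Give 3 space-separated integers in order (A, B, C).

Answer: 4 0 9

Derivation:
Step 1: fill(B) -> (A=0 B=9 C=0)
Step 2: pour(B -> C) -> (A=0 B=0 C=9)
Step 3: pour(C -> A) -> (A=4 B=0 C=5)
Step 4: empty(C) -> (A=4 B=0 C=0)
Step 5: pour(A -> C) -> (A=0 B=0 C=4)
Step 6: pour(C -> B) -> (A=0 B=4 C=0)
Step 7: empty(B) -> (A=0 B=0 C=0)
Step 8: fill(A) -> (A=4 B=0 C=0)
Step 9: fill(B) -> (A=4 B=9 C=0)
Step 10: pour(B -> C) -> (A=4 B=0 C=9)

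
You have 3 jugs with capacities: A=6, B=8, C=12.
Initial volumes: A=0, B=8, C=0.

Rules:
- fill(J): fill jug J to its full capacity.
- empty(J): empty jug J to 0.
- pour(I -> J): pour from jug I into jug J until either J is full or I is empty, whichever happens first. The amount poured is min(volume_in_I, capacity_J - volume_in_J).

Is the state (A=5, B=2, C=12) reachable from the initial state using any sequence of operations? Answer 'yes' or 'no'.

Answer: no

Derivation:
BFS explored all 110 reachable states.
Reachable set includes: (0,0,0), (0,0,2), (0,0,4), (0,0,6), (0,0,8), (0,0,10), (0,0,12), (0,2,0), (0,2,2), (0,2,4), (0,2,6), (0,2,8) ...
Target (A=5, B=2, C=12) not in reachable set → no.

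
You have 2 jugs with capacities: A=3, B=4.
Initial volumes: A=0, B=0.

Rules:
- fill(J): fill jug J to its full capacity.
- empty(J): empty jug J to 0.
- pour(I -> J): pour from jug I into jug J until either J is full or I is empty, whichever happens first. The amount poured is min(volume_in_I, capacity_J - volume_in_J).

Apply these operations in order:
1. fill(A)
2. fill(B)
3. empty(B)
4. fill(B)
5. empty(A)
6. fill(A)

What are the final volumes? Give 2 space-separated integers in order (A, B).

Step 1: fill(A) -> (A=3 B=0)
Step 2: fill(B) -> (A=3 B=4)
Step 3: empty(B) -> (A=3 B=0)
Step 4: fill(B) -> (A=3 B=4)
Step 5: empty(A) -> (A=0 B=4)
Step 6: fill(A) -> (A=3 B=4)

Answer: 3 4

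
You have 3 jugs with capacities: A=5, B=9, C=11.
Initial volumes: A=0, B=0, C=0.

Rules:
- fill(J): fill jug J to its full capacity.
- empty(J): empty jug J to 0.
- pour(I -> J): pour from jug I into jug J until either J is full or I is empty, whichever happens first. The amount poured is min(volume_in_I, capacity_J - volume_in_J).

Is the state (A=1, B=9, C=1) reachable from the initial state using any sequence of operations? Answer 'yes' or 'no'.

Answer: yes

Derivation:
BFS from (A=0, B=0, C=0):
  1. fill(C) -> (A=0 B=0 C=11)
  2. pour(C -> A) -> (A=5 B=0 C=6)
  3. pour(A -> B) -> (A=0 B=5 C=6)
  4. pour(C -> A) -> (A=5 B=5 C=1)
  5. pour(A -> B) -> (A=1 B=9 C=1)
Target reached → yes.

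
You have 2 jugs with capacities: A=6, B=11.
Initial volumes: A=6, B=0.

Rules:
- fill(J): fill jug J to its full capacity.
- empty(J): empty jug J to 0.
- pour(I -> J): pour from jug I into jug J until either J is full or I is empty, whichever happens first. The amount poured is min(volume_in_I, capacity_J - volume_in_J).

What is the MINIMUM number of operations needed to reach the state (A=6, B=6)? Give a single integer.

BFS from (A=6, B=0). One shortest path:
  1. pour(A -> B) -> (A=0 B=6)
  2. fill(A) -> (A=6 B=6)
Reached target in 2 moves.

Answer: 2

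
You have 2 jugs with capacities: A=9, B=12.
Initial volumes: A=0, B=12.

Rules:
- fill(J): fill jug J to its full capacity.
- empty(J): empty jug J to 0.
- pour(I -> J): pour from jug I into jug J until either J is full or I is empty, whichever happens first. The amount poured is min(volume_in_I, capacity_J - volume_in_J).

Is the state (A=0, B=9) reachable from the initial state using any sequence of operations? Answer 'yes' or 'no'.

Answer: yes

Derivation:
BFS from (A=0, B=12):
  1. fill(A) -> (A=9 B=12)
  2. empty(B) -> (A=9 B=0)
  3. pour(A -> B) -> (A=0 B=9)
Target reached → yes.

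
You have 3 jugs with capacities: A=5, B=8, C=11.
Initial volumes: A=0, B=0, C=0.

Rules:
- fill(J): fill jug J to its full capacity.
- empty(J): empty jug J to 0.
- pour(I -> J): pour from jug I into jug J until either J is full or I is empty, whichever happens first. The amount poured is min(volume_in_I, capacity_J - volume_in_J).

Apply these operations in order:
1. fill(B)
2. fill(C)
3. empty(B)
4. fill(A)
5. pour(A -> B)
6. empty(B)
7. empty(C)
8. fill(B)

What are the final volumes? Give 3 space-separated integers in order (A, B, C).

Step 1: fill(B) -> (A=0 B=8 C=0)
Step 2: fill(C) -> (A=0 B=8 C=11)
Step 3: empty(B) -> (A=0 B=0 C=11)
Step 4: fill(A) -> (A=5 B=0 C=11)
Step 5: pour(A -> B) -> (A=0 B=5 C=11)
Step 6: empty(B) -> (A=0 B=0 C=11)
Step 7: empty(C) -> (A=0 B=0 C=0)
Step 8: fill(B) -> (A=0 B=8 C=0)

Answer: 0 8 0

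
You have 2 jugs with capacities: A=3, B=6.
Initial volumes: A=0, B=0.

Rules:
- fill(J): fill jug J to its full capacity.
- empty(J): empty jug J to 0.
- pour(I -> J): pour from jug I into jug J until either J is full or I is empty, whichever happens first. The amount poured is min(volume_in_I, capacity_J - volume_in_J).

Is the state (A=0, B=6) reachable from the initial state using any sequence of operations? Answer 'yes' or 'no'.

Answer: yes

Derivation:
BFS from (A=0, B=0):
  1. fill(B) -> (A=0 B=6)
Target reached → yes.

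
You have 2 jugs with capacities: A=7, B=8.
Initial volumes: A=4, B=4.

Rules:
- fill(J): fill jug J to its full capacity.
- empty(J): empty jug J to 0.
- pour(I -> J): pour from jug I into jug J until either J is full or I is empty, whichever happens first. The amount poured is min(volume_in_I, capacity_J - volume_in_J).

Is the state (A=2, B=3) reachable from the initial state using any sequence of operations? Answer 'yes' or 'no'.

BFS explored all 31 reachable states.
Reachable set includes: (0,0), (0,1), (0,2), (0,3), (0,4), (0,5), (0,6), (0,7), (0,8), (1,0), (1,8), (2,0) ...
Target (A=2, B=3) not in reachable set → no.

Answer: no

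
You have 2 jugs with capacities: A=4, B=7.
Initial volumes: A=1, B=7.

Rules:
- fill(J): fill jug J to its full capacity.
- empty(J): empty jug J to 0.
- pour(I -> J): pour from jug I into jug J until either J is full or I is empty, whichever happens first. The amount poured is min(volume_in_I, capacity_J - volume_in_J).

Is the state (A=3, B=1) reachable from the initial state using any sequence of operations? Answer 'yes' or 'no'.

BFS explored all 22 reachable states.
Reachable set includes: (0,0), (0,1), (0,2), (0,3), (0,4), (0,5), (0,6), (0,7), (1,0), (1,7), (2,0), (2,7) ...
Target (A=3, B=1) not in reachable set → no.

Answer: no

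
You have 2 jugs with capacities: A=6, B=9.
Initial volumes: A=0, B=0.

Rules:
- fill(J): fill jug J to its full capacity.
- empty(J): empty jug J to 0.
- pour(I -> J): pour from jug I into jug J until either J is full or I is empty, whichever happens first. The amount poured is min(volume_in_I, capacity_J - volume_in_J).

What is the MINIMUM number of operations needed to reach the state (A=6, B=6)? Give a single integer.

Answer: 3

Derivation:
BFS from (A=0, B=0). One shortest path:
  1. fill(A) -> (A=6 B=0)
  2. pour(A -> B) -> (A=0 B=6)
  3. fill(A) -> (A=6 B=6)
Reached target in 3 moves.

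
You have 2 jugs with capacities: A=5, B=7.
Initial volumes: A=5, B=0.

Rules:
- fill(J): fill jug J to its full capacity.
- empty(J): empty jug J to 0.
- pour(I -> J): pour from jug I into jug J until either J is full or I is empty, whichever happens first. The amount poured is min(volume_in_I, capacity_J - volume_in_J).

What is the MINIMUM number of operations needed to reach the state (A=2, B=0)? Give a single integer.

BFS from (A=5, B=0). One shortest path:
  1. empty(A) -> (A=0 B=0)
  2. fill(B) -> (A=0 B=7)
  3. pour(B -> A) -> (A=5 B=2)
  4. empty(A) -> (A=0 B=2)
  5. pour(B -> A) -> (A=2 B=0)
Reached target in 5 moves.

Answer: 5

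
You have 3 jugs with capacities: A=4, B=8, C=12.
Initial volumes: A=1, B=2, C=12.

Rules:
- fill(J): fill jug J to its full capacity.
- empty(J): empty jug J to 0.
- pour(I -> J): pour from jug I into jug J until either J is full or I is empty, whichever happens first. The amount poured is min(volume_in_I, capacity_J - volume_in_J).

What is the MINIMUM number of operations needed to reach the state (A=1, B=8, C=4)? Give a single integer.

Answer: 2

Derivation:
BFS from (A=1, B=2, C=12). One shortest path:
  1. empty(B) -> (A=1 B=0 C=12)
  2. pour(C -> B) -> (A=1 B=8 C=4)
Reached target in 2 moves.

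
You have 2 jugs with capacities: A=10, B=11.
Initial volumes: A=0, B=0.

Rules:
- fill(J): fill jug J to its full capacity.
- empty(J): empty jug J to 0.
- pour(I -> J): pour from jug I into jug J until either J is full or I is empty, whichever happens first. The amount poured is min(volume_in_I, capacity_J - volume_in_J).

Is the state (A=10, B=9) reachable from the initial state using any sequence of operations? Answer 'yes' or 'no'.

Answer: yes

Derivation:
BFS from (A=0, B=0):
  1. fill(A) -> (A=10 B=0)
  2. pour(A -> B) -> (A=0 B=10)
  3. fill(A) -> (A=10 B=10)
  4. pour(A -> B) -> (A=9 B=11)
  5. empty(B) -> (A=9 B=0)
  6. pour(A -> B) -> (A=0 B=9)
  7. fill(A) -> (A=10 B=9)
Target reached → yes.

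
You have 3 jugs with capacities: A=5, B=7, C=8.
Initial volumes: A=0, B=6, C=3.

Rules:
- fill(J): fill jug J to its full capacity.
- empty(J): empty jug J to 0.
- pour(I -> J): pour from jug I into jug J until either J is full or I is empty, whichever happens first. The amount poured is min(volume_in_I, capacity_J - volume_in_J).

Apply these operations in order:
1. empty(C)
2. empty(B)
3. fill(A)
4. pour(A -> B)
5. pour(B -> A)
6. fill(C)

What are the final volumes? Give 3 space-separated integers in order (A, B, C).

Step 1: empty(C) -> (A=0 B=6 C=0)
Step 2: empty(B) -> (A=0 B=0 C=0)
Step 3: fill(A) -> (A=5 B=0 C=0)
Step 4: pour(A -> B) -> (A=0 B=5 C=0)
Step 5: pour(B -> A) -> (A=5 B=0 C=0)
Step 6: fill(C) -> (A=5 B=0 C=8)

Answer: 5 0 8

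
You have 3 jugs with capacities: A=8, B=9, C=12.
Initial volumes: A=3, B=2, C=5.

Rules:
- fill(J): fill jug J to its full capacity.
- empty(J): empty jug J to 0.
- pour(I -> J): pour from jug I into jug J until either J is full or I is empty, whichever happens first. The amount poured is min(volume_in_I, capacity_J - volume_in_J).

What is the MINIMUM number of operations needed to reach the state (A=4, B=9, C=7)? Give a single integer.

Answer: 5

Derivation:
BFS from (A=3, B=2, C=5). One shortest path:
  1. empty(B) -> (A=3 B=0 C=5)
  2. pour(C -> B) -> (A=3 B=5 C=0)
  3. fill(C) -> (A=3 B=5 C=12)
  4. pour(C -> A) -> (A=8 B=5 C=7)
  5. pour(A -> B) -> (A=4 B=9 C=7)
Reached target in 5 moves.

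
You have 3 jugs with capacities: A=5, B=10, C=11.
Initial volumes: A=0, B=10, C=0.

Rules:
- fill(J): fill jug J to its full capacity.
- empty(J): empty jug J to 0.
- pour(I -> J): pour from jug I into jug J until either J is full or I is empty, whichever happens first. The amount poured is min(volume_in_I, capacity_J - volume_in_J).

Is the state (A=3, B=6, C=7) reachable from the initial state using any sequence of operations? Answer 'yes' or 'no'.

BFS explored all 432 reachable states.
Reachable set includes: (0,0,0), (0,0,1), (0,0,2), (0,0,3), (0,0,4), (0,0,5), (0,0,6), (0,0,7), (0,0,8), (0,0,9), (0,0,10), (0,0,11) ...
Target (A=3, B=6, C=7) not in reachable set → no.

Answer: no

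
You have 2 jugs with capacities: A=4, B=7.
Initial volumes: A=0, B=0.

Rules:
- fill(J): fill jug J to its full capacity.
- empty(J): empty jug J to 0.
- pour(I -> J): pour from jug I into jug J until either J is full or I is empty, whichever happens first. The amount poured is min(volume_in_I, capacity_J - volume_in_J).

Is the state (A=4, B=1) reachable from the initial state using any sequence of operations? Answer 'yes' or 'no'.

BFS from (A=0, B=0):
  1. fill(A) -> (A=4 B=0)
  2. pour(A -> B) -> (A=0 B=4)
  3. fill(A) -> (A=4 B=4)
  4. pour(A -> B) -> (A=1 B=7)
  5. empty(B) -> (A=1 B=0)
  6. pour(A -> B) -> (A=0 B=1)
  7. fill(A) -> (A=4 B=1)
Target reached → yes.

Answer: yes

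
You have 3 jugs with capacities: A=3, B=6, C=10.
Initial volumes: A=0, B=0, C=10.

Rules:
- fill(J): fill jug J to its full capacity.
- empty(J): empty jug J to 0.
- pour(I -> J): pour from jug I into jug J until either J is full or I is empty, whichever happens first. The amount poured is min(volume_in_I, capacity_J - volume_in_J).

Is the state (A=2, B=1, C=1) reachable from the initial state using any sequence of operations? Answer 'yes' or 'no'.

Answer: no

Derivation:
BFS explored all 218 reachable states.
Reachable set includes: (0,0,0), (0,0,1), (0,0,2), (0,0,3), (0,0,4), (0,0,5), (0,0,6), (0,0,7), (0,0,8), (0,0,9), (0,0,10), (0,1,0) ...
Target (A=2, B=1, C=1) not in reachable set → no.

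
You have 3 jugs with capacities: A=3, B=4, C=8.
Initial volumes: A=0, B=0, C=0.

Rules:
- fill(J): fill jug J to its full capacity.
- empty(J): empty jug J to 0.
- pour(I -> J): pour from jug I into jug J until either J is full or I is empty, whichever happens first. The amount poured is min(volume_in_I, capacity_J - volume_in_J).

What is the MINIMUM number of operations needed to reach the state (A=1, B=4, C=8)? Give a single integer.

BFS from (A=0, B=0, C=0). One shortest path:
  1. fill(B) -> (A=0 B=4 C=0)
  2. fill(C) -> (A=0 B=4 C=8)
  3. pour(B -> A) -> (A=3 B=1 C=8)
  4. empty(A) -> (A=0 B=1 C=8)
  5. pour(B -> A) -> (A=1 B=0 C=8)
  6. fill(B) -> (A=1 B=4 C=8)
Reached target in 6 moves.

Answer: 6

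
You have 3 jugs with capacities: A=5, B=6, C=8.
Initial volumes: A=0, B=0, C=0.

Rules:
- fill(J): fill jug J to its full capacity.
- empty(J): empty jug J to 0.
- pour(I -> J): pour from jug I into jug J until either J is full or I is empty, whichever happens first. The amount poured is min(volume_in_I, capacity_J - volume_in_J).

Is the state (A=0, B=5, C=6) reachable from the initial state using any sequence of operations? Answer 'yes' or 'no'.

BFS from (A=0, B=0, C=0):
  1. fill(A) -> (A=5 B=0 C=0)
  2. fill(B) -> (A=5 B=6 C=0)
  3. pour(B -> C) -> (A=5 B=0 C=6)
  4. pour(A -> B) -> (A=0 B=5 C=6)
Target reached → yes.

Answer: yes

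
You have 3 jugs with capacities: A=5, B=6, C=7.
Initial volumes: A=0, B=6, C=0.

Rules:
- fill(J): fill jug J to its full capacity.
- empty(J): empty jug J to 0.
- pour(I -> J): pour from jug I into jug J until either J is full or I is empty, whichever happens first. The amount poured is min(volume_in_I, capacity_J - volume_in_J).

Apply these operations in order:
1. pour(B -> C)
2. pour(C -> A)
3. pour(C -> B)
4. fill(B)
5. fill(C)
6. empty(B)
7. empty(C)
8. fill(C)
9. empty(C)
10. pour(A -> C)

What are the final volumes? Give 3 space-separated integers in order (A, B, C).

Step 1: pour(B -> C) -> (A=0 B=0 C=6)
Step 2: pour(C -> A) -> (A=5 B=0 C=1)
Step 3: pour(C -> B) -> (A=5 B=1 C=0)
Step 4: fill(B) -> (A=5 B=6 C=0)
Step 5: fill(C) -> (A=5 B=6 C=7)
Step 6: empty(B) -> (A=5 B=0 C=7)
Step 7: empty(C) -> (A=5 B=0 C=0)
Step 8: fill(C) -> (A=5 B=0 C=7)
Step 9: empty(C) -> (A=5 B=0 C=0)
Step 10: pour(A -> C) -> (A=0 B=0 C=5)

Answer: 0 0 5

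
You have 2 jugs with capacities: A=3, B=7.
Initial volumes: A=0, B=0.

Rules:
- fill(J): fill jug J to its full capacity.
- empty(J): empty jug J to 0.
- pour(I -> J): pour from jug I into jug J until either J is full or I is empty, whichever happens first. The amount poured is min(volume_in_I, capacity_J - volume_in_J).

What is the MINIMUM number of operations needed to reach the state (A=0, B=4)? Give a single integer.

BFS from (A=0, B=0). One shortest path:
  1. fill(B) -> (A=0 B=7)
  2. pour(B -> A) -> (A=3 B=4)
  3. empty(A) -> (A=0 B=4)
Reached target in 3 moves.

Answer: 3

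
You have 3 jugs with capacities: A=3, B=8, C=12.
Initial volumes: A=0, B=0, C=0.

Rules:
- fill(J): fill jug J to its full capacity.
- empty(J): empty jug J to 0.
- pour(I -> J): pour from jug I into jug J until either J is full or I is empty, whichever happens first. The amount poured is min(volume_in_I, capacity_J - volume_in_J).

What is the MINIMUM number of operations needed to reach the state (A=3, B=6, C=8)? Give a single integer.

BFS from (A=0, B=0, C=0). One shortest path:
  1. fill(A) -> (A=3 B=0 C=0)
  2. fill(B) -> (A=3 B=8 C=0)
  3. pour(B -> C) -> (A=3 B=0 C=8)
  4. pour(A -> B) -> (A=0 B=3 C=8)
  5. fill(A) -> (A=3 B=3 C=8)
  6. pour(A -> B) -> (A=0 B=6 C=8)
  7. fill(A) -> (A=3 B=6 C=8)
Reached target in 7 moves.

Answer: 7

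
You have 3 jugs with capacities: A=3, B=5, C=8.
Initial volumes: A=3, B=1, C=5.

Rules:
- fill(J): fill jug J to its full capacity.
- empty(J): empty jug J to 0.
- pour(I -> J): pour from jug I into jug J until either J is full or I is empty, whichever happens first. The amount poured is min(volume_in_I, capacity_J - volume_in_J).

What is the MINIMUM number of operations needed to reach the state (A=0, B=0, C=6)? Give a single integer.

Answer: 2

Derivation:
BFS from (A=3, B=1, C=5). One shortest path:
  1. empty(A) -> (A=0 B=1 C=5)
  2. pour(B -> C) -> (A=0 B=0 C=6)
Reached target in 2 moves.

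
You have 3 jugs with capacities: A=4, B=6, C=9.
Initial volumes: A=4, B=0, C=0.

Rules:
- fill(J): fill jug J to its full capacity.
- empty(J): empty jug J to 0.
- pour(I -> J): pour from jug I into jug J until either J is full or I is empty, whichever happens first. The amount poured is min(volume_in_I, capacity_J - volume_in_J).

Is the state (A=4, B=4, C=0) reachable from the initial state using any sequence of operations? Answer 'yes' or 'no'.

Answer: yes

Derivation:
BFS from (A=4, B=0, C=0):
  1. pour(A -> B) -> (A=0 B=4 C=0)
  2. fill(A) -> (A=4 B=4 C=0)
Target reached → yes.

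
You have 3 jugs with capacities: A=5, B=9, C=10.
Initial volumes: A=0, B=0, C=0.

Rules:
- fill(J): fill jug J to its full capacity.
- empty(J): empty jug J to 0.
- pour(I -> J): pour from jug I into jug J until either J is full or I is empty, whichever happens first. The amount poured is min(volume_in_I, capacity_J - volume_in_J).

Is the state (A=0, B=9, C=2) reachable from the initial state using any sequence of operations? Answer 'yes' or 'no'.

Answer: yes

Derivation:
BFS from (A=0, B=0, C=0):
  1. fill(C) -> (A=0 B=0 C=10)
  2. pour(C -> B) -> (A=0 B=9 C=1)
  3. empty(B) -> (A=0 B=0 C=1)
  4. pour(C -> B) -> (A=0 B=1 C=0)
  5. fill(C) -> (A=0 B=1 C=10)
  6. pour(C -> B) -> (A=0 B=9 C=2)
Target reached → yes.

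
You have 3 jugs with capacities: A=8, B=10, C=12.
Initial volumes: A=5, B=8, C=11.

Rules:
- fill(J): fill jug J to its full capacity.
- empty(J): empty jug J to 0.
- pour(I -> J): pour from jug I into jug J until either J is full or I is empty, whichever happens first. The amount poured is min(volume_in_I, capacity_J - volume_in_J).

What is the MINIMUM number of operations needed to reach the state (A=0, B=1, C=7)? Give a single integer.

BFS from (A=5, B=8, C=11). One shortest path:
  1. pour(A -> B) -> (A=3 B=10 C=11)
  2. pour(B -> C) -> (A=3 B=9 C=12)
  3. pour(C -> A) -> (A=8 B=9 C=7)
  4. empty(A) -> (A=0 B=9 C=7)
  5. pour(B -> A) -> (A=8 B=1 C=7)
  6. empty(A) -> (A=0 B=1 C=7)
Reached target in 6 moves.

Answer: 6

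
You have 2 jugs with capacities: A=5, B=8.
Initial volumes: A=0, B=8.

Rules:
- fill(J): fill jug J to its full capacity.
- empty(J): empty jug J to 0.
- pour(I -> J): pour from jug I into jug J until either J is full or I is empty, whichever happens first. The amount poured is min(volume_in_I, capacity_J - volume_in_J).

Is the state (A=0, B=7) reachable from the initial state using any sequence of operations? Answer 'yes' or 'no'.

BFS from (A=0, B=8):
  1. fill(A) -> (A=5 B=8)
  2. empty(B) -> (A=5 B=0)
  3. pour(A -> B) -> (A=0 B=5)
  4. fill(A) -> (A=5 B=5)
  5. pour(A -> B) -> (A=2 B=8)
  6. empty(B) -> (A=2 B=0)
  7. pour(A -> B) -> (A=0 B=2)
  8. fill(A) -> (A=5 B=2)
  9. pour(A -> B) -> (A=0 B=7)
Target reached → yes.

Answer: yes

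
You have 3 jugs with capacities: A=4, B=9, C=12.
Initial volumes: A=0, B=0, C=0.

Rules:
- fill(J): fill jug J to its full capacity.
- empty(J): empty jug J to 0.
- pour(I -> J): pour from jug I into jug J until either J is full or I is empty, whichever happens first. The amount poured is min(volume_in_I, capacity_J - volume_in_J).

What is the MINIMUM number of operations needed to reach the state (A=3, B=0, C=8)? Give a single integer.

Answer: 8

Derivation:
BFS from (A=0, B=0, C=0). One shortest path:
  1. fill(A) -> (A=4 B=0 C=0)
  2. fill(C) -> (A=4 B=0 C=12)
  3. pour(A -> B) -> (A=0 B=4 C=12)
  4. fill(A) -> (A=4 B=4 C=12)
  5. pour(A -> B) -> (A=0 B=8 C=12)
  6. pour(C -> A) -> (A=4 B=8 C=8)
  7. pour(A -> B) -> (A=3 B=9 C=8)
  8. empty(B) -> (A=3 B=0 C=8)
Reached target in 8 moves.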